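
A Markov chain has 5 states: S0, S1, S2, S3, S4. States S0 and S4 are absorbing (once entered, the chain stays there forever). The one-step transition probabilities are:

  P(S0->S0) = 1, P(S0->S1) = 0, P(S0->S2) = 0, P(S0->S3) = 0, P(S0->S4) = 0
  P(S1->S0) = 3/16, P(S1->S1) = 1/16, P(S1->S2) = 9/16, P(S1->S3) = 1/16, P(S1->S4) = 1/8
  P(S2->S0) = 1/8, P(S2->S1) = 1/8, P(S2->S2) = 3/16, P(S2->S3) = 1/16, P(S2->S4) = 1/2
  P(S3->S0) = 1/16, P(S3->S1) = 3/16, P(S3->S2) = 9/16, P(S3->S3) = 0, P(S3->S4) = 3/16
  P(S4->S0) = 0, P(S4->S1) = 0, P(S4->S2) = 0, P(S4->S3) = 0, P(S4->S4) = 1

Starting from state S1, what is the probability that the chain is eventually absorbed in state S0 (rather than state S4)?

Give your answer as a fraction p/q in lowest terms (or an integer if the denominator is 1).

Let a_i = P(absorbed in S0 | start in state i).
Boundary conditions: a_S0 = 1, a_S4 = 0.
For each transient state i, a_i = sum_j P(i->j) * a_j:
  a_S1 = 3/16*a_S0 + 1/16*a_S1 + 9/16*a_S2 + 1/16*a_S3 + 1/8*a_S4
  a_S2 = 1/8*a_S0 + 1/8*a_S1 + 3/16*a_S2 + 1/16*a_S3 + 1/2*a_S4
  a_S3 = 1/16*a_S0 + 3/16*a_S1 + 9/16*a_S2 + 0*a_S3 + 3/16*a_S4

Substituting a_S0 = 1 and a_S4 = 0, rearrange to (I - Q) a = r where r[i] = P(i -> S0):
  [15/16, -9/16, -1/16] . (a_S1, a_S2, a_S3) = 3/16
  [-1/8, 13/16, -1/16] . (a_S1, a_S2, a_S3) = 1/8
  [-3/16, -9/16, 1] . (a_S1, a_S2, a_S3) = 1/16

Solving yields:
  a_S1 = 925/2613
  a_S2 = 596/2613
  a_S3 = 224/871

Starting state is S1, so the absorption probability is a_S1 = 925/2613.

Answer: 925/2613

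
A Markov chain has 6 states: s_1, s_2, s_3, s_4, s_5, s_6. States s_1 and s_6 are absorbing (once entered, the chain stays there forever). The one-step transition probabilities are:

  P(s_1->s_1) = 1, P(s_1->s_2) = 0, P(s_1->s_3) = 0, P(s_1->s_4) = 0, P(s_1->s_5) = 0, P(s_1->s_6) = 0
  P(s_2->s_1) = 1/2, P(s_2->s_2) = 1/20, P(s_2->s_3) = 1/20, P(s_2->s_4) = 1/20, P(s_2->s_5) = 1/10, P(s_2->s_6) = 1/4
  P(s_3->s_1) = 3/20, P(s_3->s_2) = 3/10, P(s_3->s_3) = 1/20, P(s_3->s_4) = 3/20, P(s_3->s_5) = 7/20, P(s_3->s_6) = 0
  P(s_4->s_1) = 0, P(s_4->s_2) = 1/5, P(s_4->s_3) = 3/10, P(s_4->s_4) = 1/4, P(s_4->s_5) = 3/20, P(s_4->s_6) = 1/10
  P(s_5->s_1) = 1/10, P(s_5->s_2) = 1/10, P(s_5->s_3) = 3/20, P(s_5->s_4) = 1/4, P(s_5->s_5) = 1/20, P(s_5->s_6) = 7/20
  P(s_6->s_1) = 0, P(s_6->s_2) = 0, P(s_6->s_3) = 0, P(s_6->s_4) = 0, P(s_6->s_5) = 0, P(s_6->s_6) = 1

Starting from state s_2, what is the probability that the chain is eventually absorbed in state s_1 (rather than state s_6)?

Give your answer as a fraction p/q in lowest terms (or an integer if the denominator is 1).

Answer: 45483/73172

Derivation:
Let a_i = P(absorbed in s_1 | start in state i).
Boundary conditions: a_s_1 = 1, a_s_6 = 0.
For each transient state i, a_i = sum_j P(i->j) * a_j:
  a_s_2 = 1/2*a_s_1 + 1/20*a_s_2 + 1/20*a_s_3 + 1/20*a_s_4 + 1/10*a_s_5 + 1/4*a_s_6
  a_s_3 = 3/20*a_s_1 + 3/10*a_s_2 + 1/20*a_s_3 + 3/20*a_s_4 + 7/20*a_s_5 + 0*a_s_6
  a_s_4 = 0*a_s_1 + 1/5*a_s_2 + 3/10*a_s_3 + 1/4*a_s_4 + 3/20*a_s_5 + 1/10*a_s_6
  a_s_5 = 1/10*a_s_1 + 1/10*a_s_2 + 3/20*a_s_3 + 1/4*a_s_4 + 1/20*a_s_5 + 7/20*a_s_6

Substituting a_s_1 = 1 and a_s_6 = 0, rearrange to (I - Q) a = r where r[i] = P(i -> s_1):
  [19/20, -1/20, -1/20, -1/10] . (a_s_2, a_s_3, a_s_4, a_s_5) = 1/2
  [-3/10, 19/20, -3/20, -7/20] . (a_s_2, a_s_3, a_s_4, a_s_5) = 3/20
  [-1/5, -3/10, 3/4, -3/20] . (a_s_2, a_s_3, a_s_4, a_s_5) = 0
  [-1/10, -3/20, -1/4, 19/20] . (a_s_2, a_s_3, a_s_4, a_s_5) = 1/10

Solving yields:
  a_s_2 = 45483/73172
  a_s_3 = 10431/18293
  a_s_4 = 34447/73172
  a_s_5 = 28143/73172

Starting state is s_2, so the absorption probability is a_s_2 = 45483/73172.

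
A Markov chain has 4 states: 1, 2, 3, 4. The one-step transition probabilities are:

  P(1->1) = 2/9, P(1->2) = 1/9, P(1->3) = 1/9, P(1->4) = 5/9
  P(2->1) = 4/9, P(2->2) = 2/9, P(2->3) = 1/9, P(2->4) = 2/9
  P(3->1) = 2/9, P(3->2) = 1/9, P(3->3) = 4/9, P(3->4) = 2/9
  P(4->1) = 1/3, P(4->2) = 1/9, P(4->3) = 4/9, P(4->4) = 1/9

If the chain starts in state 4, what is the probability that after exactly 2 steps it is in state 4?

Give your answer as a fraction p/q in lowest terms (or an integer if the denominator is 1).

Answer: 26/81

Derivation:
Computing P^2 by repeated multiplication:
P^1 =
  1: [2/9, 1/9, 1/9, 5/9]
  2: [4/9, 2/9, 1/9, 2/9]
  3: [2/9, 1/9, 4/9, 2/9]
  4: [1/3, 1/9, 4/9, 1/9]
P^2 =
  1: [25/81, 10/81, 1/3, 19/81]
  2: [8/27, 11/81, 2/9, 28/81]
  3: [22/81, 10/81, 1/3, 22/81]
  4: [7/27, 10/81, 8/27, 26/81]

(P^2)[4 -> 4] = 26/81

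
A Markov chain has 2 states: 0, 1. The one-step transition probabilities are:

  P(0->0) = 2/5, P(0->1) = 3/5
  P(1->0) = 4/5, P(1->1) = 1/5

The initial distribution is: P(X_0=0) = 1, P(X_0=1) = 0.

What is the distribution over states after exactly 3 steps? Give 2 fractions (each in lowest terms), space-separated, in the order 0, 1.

Propagating the distribution step by step (d_{t+1} = d_t * P):
d_0 = (0=1, 1=0)
  d_1[0] = 1*2/5 + 0*4/5 = 2/5
  d_1[1] = 1*3/5 + 0*1/5 = 3/5
d_1 = (0=2/5, 1=3/5)
  d_2[0] = 2/5*2/5 + 3/5*4/5 = 16/25
  d_2[1] = 2/5*3/5 + 3/5*1/5 = 9/25
d_2 = (0=16/25, 1=9/25)
  d_3[0] = 16/25*2/5 + 9/25*4/5 = 68/125
  d_3[1] = 16/25*3/5 + 9/25*1/5 = 57/125
d_3 = (0=68/125, 1=57/125)

Answer: 68/125 57/125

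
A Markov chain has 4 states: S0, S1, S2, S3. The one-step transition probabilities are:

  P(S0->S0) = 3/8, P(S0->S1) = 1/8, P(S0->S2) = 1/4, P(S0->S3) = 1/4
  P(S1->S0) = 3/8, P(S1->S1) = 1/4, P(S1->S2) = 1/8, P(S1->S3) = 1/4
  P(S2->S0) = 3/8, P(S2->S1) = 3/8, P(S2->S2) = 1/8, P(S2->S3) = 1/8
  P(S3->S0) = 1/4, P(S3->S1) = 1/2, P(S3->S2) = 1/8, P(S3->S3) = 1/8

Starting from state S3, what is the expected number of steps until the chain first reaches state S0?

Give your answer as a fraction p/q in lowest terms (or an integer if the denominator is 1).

Let h_i = expected steps to first reach S0 from state i.
Boundary: h_S0 = 0.
First-step equations for the other states:
  h_S1 = 1 + 3/8*h_S0 + 1/4*h_S1 + 1/8*h_S2 + 1/4*h_S3
  h_S2 = 1 + 3/8*h_S0 + 3/8*h_S1 + 1/8*h_S2 + 1/8*h_S3
  h_S3 = 1 + 1/4*h_S0 + 1/2*h_S1 + 1/8*h_S2 + 1/8*h_S3

Substituting h_S0 = 0 and rearranging gives the linear system (I - Q) h = 1:
  [3/4, -1/8, -1/4] . (h_S1, h_S2, h_S3) = 1
  [-3/8, 7/8, -1/8] . (h_S1, h_S2, h_S3) = 1
  [-1/2, -1/8, 7/8] . (h_S1, h_S2, h_S3) = 1

Solving yields:
  h_S1 = 192/67
  h_S2 = 568/201
  h_S3 = 640/201

Starting state is S3, so the expected hitting time is h_S3 = 640/201.

Answer: 640/201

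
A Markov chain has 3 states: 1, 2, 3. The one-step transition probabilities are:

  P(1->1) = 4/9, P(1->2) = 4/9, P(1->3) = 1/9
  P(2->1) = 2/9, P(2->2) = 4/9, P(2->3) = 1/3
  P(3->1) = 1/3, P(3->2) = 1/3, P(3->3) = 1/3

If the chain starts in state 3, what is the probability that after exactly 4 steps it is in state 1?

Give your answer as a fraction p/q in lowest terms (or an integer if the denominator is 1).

Answer: 707/2187

Derivation:
Computing P^4 by repeated multiplication:
P^1 =
  1: [4/9, 4/9, 1/9]
  2: [2/9, 4/9, 1/3]
  3: [1/3, 1/3, 1/3]
P^2 =
  1: [1/3, 35/81, 19/81]
  2: [25/81, 11/27, 23/81]
  3: [1/3, 11/27, 7/27]
P^3 =
  1: [235/729, 305/729, 7/27]
  2: [235/729, 301/729, 193/729]
  3: [79/243, 101/243, 7/27]
P^4 =
  1: [2117/6561, 101/243, 1717/6561]
  2: [707/2187, 2723/6561, 1717/6561]
  3: [707/2187, 101/243, 571/2187]

(P^4)[3 -> 1] = 707/2187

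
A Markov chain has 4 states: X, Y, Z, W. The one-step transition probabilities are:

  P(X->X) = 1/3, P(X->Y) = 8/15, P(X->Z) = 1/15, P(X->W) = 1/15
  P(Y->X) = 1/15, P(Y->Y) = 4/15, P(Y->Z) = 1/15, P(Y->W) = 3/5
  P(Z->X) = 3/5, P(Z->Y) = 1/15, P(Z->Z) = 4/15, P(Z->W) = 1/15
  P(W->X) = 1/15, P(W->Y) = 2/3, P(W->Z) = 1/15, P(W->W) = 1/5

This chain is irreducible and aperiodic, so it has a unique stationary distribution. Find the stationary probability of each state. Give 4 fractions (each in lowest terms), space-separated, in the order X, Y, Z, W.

Answer: 5/33 1181/2772 1/12 235/693

Derivation:
The stationary distribution satisfies pi = pi * P, i.e.:
  pi_X = 1/3*pi_X + 1/15*pi_Y + 3/5*pi_Z + 1/15*pi_W
  pi_Y = 8/15*pi_X + 4/15*pi_Y + 1/15*pi_Z + 2/3*pi_W
  pi_Z = 1/15*pi_X + 1/15*pi_Y + 4/15*pi_Z + 1/15*pi_W
  pi_W = 1/15*pi_X + 3/5*pi_Y + 1/15*pi_Z + 1/5*pi_W
with normalization: pi_X + pi_Y + pi_Z + pi_W = 1.

Using the first 3 balance equations plus normalization, the linear system A*pi = b is:
  [-2/3, 1/15, 3/5, 1/15] . pi = 0
  [8/15, -11/15, 1/15, 2/3] . pi = 0
  [1/15, 1/15, -11/15, 1/15] . pi = 0
  [1, 1, 1, 1] . pi = 1

Solving yields:
  pi_X = 5/33
  pi_Y = 1181/2772
  pi_Z = 1/12
  pi_W = 235/693

Verification (pi * P):
  5/33*1/3 + 1181/2772*1/15 + 1/12*3/5 + 235/693*1/15 = 5/33 = pi_X  (ok)
  5/33*8/15 + 1181/2772*4/15 + 1/12*1/15 + 235/693*2/3 = 1181/2772 = pi_Y  (ok)
  5/33*1/15 + 1181/2772*1/15 + 1/12*4/15 + 235/693*1/15 = 1/12 = pi_Z  (ok)
  5/33*1/15 + 1181/2772*3/5 + 1/12*1/15 + 235/693*1/5 = 235/693 = pi_W  (ok)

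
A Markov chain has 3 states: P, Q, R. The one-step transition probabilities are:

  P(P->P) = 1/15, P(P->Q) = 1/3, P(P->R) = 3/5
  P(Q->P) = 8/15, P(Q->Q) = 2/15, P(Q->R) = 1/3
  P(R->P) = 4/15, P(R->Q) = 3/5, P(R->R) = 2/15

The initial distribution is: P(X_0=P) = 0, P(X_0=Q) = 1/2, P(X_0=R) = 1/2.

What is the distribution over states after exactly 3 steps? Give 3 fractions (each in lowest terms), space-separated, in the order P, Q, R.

Propagating the distribution step by step (d_{t+1} = d_t * P):
d_0 = (P=0, Q=1/2, R=1/2)
  d_1[P] = 0*1/15 + 1/2*8/15 + 1/2*4/15 = 2/5
  d_1[Q] = 0*1/3 + 1/2*2/15 + 1/2*3/5 = 11/30
  d_1[R] = 0*3/5 + 1/2*1/3 + 1/2*2/15 = 7/30
d_1 = (P=2/5, Q=11/30, R=7/30)
  d_2[P] = 2/5*1/15 + 11/30*8/15 + 7/30*4/15 = 64/225
  d_2[Q] = 2/5*1/3 + 11/30*2/15 + 7/30*3/5 = 29/90
  d_2[R] = 2/5*3/5 + 11/30*1/3 + 7/30*2/15 = 59/150
d_2 = (P=64/225, Q=29/90, R=59/150)
  d_3[P] = 64/225*1/15 + 29/90*8/15 + 59/150*4/15 = 998/3375
  d_3[Q] = 64/225*1/3 + 29/90*2/15 + 59/150*3/5 = 841/2250
  d_3[R] = 64/225*3/5 + 29/90*1/3 + 59/150*2/15 = 2231/6750
d_3 = (P=998/3375, Q=841/2250, R=2231/6750)

Answer: 998/3375 841/2250 2231/6750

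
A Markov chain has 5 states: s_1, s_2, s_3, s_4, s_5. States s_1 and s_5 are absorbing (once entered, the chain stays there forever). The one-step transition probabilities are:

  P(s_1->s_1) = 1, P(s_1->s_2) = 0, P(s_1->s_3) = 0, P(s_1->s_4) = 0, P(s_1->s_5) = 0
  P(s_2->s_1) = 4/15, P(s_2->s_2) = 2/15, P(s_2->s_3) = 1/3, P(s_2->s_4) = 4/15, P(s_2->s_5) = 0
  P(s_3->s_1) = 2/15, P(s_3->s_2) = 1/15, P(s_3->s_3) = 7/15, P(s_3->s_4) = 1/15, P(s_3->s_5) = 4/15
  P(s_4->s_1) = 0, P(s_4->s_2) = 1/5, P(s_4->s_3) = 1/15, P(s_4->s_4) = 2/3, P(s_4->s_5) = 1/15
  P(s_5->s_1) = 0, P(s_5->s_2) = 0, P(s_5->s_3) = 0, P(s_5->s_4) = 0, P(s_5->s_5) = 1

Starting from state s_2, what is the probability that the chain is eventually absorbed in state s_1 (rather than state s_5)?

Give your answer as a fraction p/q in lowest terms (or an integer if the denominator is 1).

Let a_i = P(absorbed in s_1 | start in state i).
Boundary conditions: a_s_1 = 1, a_s_5 = 0.
For each transient state i, a_i = sum_j P(i->j) * a_j:
  a_s_2 = 4/15*a_s_1 + 2/15*a_s_2 + 1/3*a_s_3 + 4/15*a_s_4 + 0*a_s_5
  a_s_3 = 2/15*a_s_1 + 1/15*a_s_2 + 7/15*a_s_3 + 1/15*a_s_4 + 4/15*a_s_5
  a_s_4 = 0*a_s_1 + 1/5*a_s_2 + 1/15*a_s_3 + 2/3*a_s_4 + 1/15*a_s_5

Substituting a_s_1 = 1 and a_s_5 = 0, rearrange to (I - Q) a = r where r[i] = P(i -> s_1):
  [13/15, -1/3, -4/15] . (a_s_2, a_s_3, a_s_4) = 4/15
  [-1/15, 8/15, -1/15] . (a_s_2, a_s_3, a_s_4) = 2/15
  [-1/5, -1/15, 1/3] . (a_s_2, a_s_3, a_s_4) = 0

Solving yields:
  a_s_2 = 214/367
  a_s_3 = 138/367
  a_s_4 = 156/367

Starting state is s_2, so the absorption probability is a_s_2 = 214/367.

Answer: 214/367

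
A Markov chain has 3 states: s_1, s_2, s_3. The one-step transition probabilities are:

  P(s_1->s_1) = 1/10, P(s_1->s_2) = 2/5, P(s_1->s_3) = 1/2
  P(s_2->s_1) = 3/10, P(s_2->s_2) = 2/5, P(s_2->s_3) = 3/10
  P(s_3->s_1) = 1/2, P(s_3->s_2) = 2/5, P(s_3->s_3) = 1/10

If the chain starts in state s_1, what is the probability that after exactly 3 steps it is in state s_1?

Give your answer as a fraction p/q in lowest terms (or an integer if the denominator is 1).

Computing P^3 by repeated multiplication:
P^1 =
  s_1: [1/10, 2/5, 1/2]
  s_2: [3/10, 2/5, 3/10]
  s_3: [1/2, 2/5, 1/10]
P^2 =
  s_1: [19/50, 2/5, 11/50]
  s_2: [3/10, 2/5, 3/10]
  s_3: [11/50, 2/5, 19/50]
P^3 =
  s_1: [67/250, 2/5, 83/250]
  s_2: [3/10, 2/5, 3/10]
  s_3: [83/250, 2/5, 67/250]

(P^3)[s_1 -> s_1] = 67/250

Answer: 67/250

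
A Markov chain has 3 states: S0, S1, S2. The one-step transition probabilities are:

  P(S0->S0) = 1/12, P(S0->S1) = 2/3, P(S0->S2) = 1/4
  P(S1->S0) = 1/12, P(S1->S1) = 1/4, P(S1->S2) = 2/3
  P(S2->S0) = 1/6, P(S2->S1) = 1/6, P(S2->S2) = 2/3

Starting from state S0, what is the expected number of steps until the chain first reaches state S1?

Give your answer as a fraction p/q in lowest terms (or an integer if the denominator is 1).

Let h_i = expected steps to first reach S1 from state i.
Boundary: h_S1 = 0.
First-step equations for the other states:
  h_S0 = 1 + 1/12*h_S0 + 2/3*h_S1 + 1/4*h_S2
  h_S2 = 1 + 1/6*h_S0 + 1/6*h_S1 + 2/3*h_S2

Substituting h_S1 = 0 and rearranging gives the linear system (I - Q) h = 1:
  [11/12, -1/4] . (h_S0, h_S2) = 1
  [-1/6, 1/3] . (h_S0, h_S2) = 1

Solving yields:
  h_S0 = 42/19
  h_S2 = 78/19

Starting state is S0, so the expected hitting time is h_S0 = 42/19.

Answer: 42/19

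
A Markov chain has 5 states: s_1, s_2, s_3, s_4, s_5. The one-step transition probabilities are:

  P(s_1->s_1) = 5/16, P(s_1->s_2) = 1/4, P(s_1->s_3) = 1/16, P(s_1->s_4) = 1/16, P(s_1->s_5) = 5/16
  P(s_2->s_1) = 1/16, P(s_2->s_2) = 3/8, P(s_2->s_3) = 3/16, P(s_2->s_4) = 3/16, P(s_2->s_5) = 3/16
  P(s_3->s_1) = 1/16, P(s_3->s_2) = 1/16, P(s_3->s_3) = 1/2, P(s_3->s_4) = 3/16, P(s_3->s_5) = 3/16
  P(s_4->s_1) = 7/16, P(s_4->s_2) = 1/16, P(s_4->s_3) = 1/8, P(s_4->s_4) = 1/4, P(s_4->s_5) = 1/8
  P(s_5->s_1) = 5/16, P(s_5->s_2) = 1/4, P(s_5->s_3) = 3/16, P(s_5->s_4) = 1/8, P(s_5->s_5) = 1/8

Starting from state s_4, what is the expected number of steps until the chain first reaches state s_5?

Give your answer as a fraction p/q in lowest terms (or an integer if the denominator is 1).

Let h_i = expected steps to first reach s_5 from state i.
Boundary: h_s_5 = 0.
First-step equations for the other states:
  h_s_1 = 1 + 5/16*h_s_1 + 1/4*h_s_2 + 1/16*h_s_3 + 1/16*h_s_4 + 5/16*h_s_5
  h_s_2 = 1 + 1/16*h_s_1 + 3/8*h_s_2 + 3/16*h_s_3 + 3/16*h_s_4 + 3/16*h_s_5
  h_s_3 = 1 + 1/16*h_s_1 + 1/16*h_s_2 + 1/2*h_s_3 + 3/16*h_s_4 + 3/16*h_s_5
  h_s_4 = 1 + 7/16*h_s_1 + 1/16*h_s_2 + 1/8*h_s_3 + 1/4*h_s_4 + 1/8*h_s_5

Substituting h_s_5 = 0 and rearranging gives the linear system (I - Q) h = 1:
  [11/16, -1/4, -1/16, -1/16] . (h_s_1, h_s_2, h_s_3, h_s_4) = 1
  [-1/16, 5/8, -3/16, -3/16] . (h_s_1, h_s_2, h_s_3, h_s_4) = 1
  [-1/16, -1/16, 1/2, -3/16] . (h_s_1, h_s_2, h_s_3, h_s_4) = 1
  [-7/16, -1/16, -1/8, 3/4] . (h_s_1, h_s_2, h_s_3, h_s_4) = 1

Solving yields:
  h_s_1 = 80/19
  h_s_2 = 96/19
  h_s_3 = 96/19
  h_s_4 = 96/19

Starting state is s_4, so the expected hitting time is h_s_4 = 96/19.

Answer: 96/19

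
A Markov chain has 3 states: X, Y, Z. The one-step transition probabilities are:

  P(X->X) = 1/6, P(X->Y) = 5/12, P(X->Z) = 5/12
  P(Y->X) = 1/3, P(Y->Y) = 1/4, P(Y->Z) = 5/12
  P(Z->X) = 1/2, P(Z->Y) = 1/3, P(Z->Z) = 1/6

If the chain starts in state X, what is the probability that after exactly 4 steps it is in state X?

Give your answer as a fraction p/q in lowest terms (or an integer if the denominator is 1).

Answer: 43/128

Derivation:
Computing P^4 by repeated multiplication:
P^1 =
  X: [1/6, 5/12, 5/12]
  Y: [1/3, 1/4, 5/12]
  Z: [1/2, 1/3, 1/6]
P^2 =
  X: [3/8, 5/16, 5/16]
  Y: [25/72, 49/144, 5/16]
  Z: [5/18, 25/72, 3/8]
P^3 =
  X: [31/96, 65/192, 65/192]
  Y: [283/864, 577/1728, 65/192]
  Z: [151/432, 283/864, 31/96]
P^4 =
  X: [43/128, 85/256, 85/256]
  Y: [3475/10368, 6901/20736, 85/256]
  Z: [1705/5184, 3475/10368, 43/128]

(P^4)[X -> X] = 43/128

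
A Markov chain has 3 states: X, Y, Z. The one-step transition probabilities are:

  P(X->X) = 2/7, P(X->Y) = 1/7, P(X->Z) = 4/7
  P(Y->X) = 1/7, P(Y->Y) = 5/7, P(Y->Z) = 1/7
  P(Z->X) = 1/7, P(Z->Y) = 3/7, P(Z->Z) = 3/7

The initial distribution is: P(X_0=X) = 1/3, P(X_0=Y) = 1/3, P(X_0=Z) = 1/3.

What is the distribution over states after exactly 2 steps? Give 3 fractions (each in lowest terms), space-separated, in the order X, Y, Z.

Answer: 25/147 73/147 1/3

Derivation:
Propagating the distribution step by step (d_{t+1} = d_t * P):
d_0 = (X=1/3, Y=1/3, Z=1/3)
  d_1[X] = 1/3*2/7 + 1/3*1/7 + 1/3*1/7 = 4/21
  d_1[Y] = 1/3*1/7 + 1/3*5/7 + 1/3*3/7 = 3/7
  d_1[Z] = 1/3*4/7 + 1/3*1/7 + 1/3*3/7 = 8/21
d_1 = (X=4/21, Y=3/7, Z=8/21)
  d_2[X] = 4/21*2/7 + 3/7*1/7 + 8/21*1/7 = 25/147
  d_2[Y] = 4/21*1/7 + 3/7*5/7 + 8/21*3/7 = 73/147
  d_2[Z] = 4/21*4/7 + 3/7*1/7 + 8/21*3/7 = 1/3
d_2 = (X=25/147, Y=73/147, Z=1/3)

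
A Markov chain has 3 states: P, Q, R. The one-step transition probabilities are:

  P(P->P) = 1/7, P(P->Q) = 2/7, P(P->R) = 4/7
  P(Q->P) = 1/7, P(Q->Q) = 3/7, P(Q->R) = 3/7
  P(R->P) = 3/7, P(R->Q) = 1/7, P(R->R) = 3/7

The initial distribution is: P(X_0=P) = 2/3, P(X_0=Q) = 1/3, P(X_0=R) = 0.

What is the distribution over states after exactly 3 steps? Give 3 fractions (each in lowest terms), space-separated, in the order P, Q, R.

Answer: 93/343 38/147 484/1029

Derivation:
Propagating the distribution step by step (d_{t+1} = d_t * P):
d_0 = (P=2/3, Q=1/3, R=0)
  d_1[P] = 2/3*1/7 + 1/3*1/7 + 0*3/7 = 1/7
  d_1[Q] = 2/3*2/7 + 1/3*3/7 + 0*1/7 = 1/3
  d_1[R] = 2/3*4/7 + 1/3*3/7 + 0*3/7 = 11/21
d_1 = (P=1/7, Q=1/3, R=11/21)
  d_2[P] = 1/7*1/7 + 1/3*1/7 + 11/21*3/7 = 43/147
  d_2[Q] = 1/7*2/7 + 1/3*3/7 + 11/21*1/7 = 38/147
  d_2[R] = 1/7*4/7 + 1/3*3/7 + 11/21*3/7 = 22/49
d_2 = (P=43/147, Q=38/147, R=22/49)
  d_3[P] = 43/147*1/7 + 38/147*1/7 + 22/49*3/7 = 93/343
  d_3[Q] = 43/147*2/7 + 38/147*3/7 + 22/49*1/7 = 38/147
  d_3[R] = 43/147*4/7 + 38/147*3/7 + 22/49*3/7 = 484/1029
d_3 = (P=93/343, Q=38/147, R=484/1029)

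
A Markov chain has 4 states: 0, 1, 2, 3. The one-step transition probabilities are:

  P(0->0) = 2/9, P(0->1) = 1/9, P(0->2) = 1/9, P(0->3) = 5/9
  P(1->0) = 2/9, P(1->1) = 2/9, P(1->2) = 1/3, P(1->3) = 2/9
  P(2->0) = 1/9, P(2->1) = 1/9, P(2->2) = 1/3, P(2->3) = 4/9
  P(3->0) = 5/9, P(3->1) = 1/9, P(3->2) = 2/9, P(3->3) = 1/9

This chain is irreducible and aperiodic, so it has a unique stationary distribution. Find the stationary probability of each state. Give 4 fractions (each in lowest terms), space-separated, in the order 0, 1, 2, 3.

Answer: 57/184 1/8 167/736 249/736

Derivation:
The stationary distribution satisfies pi = pi * P, i.e.:
  pi_0 = 2/9*pi_0 + 2/9*pi_1 + 1/9*pi_2 + 5/9*pi_3
  pi_1 = 1/9*pi_0 + 2/9*pi_1 + 1/9*pi_2 + 1/9*pi_3
  pi_2 = 1/9*pi_0 + 1/3*pi_1 + 1/3*pi_2 + 2/9*pi_3
  pi_3 = 5/9*pi_0 + 2/9*pi_1 + 4/9*pi_2 + 1/9*pi_3
with normalization: pi_0 + pi_1 + pi_2 + pi_3 = 1.

Using the first 3 balance equations plus normalization, the linear system A*pi = b is:
  [-7/9, 2/9, 1/9, 5/9] . pi = 0
  [1/9, -7/9, 1/9, 1/9] . pi = 0
  [1/9, 1/3, -2/3, 2/9] . pi = 0
  [1, 1, 1, 1] . pi = 1

Solving yields:
  pi_0 = 57/184
  pi_1 = 1/8
  pi_2 = 167/736
  pi_3 = 249/736

Verification (pi * P):
  57/184*2/9 + 1/8*2/9 + 167/736*1/9 + 249/736*5/9 = 57/184 = pi_0  (ok)
  57/184*1/9 + 1/8*2/9 + 167/736*1/9 + 249/736*1/9 = 1/8 = pi_1  (ok)
  57/184*1/9 + 1/8*1/3 + 167/736*1/3 + 249/736*2/9 = 167/736 = pi_2  (ok)
  57/184*5/9 + 1/8*2/9 + 167/736*4/9 + 249/736*1/9 = 249/736 = pi_3  (ok)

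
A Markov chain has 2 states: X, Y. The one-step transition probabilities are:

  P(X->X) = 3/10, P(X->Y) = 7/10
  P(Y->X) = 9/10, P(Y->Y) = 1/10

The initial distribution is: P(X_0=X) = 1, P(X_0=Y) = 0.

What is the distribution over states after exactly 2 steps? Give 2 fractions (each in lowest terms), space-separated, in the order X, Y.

Propagating the distribution step by step (d_{t+1} = d_t * P):
d_0 = (X=1, Y=0)
  d_1[X] = 1*3/10 + 0*9/10 = 3/10
  d_1[Y] = 1*7/10 + 0*1/10 = 7/10
d_1 = (X=3/10, Y=7/10)
  d_2[X] = 3/10*3/10 + 7/10*9/10 = 18/25
  d_2[Y] = 3/10*7/10 + 7/10*1/10 = 7/25
d_2 = (X=18/25, Y=7/25)

Answer: 18/25 7/25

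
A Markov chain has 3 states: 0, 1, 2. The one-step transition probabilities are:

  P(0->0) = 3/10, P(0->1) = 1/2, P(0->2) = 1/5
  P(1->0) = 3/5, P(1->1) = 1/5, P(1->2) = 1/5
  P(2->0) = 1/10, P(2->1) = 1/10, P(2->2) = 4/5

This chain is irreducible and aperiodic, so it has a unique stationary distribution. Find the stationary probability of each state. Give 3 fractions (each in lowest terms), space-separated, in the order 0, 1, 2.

Answer: 7/26 3/13 1/2

Derivation:
The stationary distribution satisfies pi = pi * P, i.e.:
  pi_0 = 3/10*pi_0 + 3/5*pi_1 + 1/10*pi_2
  pi_1 = 1/2*pi_0 + 1/5*pi_1 + 1/10*pi_2
  pi_2 = 1/5*pi_0 + 1/5*pi_1 + 4/5*pi_2
with normalization: pi_0 + pi_1 + pi_2 = 1.

Using the first 2 balance equations plus normalization, the linear system A*pi = b is:
  [-7/10, 3/5, 1/10] . pi = 0
  [1/2, -4/5, 1/10] . pi = 0
  [1, 1, 1] . pi = 1

Solving yields:
  pi_0 = 7/26
  pi_1 = 3/13
  pi_2 = 1/2

Verification (pi * P):
  7/26*3/10 + 3/13*3/5 + 1/2*1/10 = 7/26 = pi_0  (ok)
  7/26*1/2 + 3/13*1/5 + 1/2*1/10 = 3/13 = pi_1  (ok)
  7/26*1/5 + 3/13*1/5 + 1/2*4/5 = 1/2 = pi_2  (ok)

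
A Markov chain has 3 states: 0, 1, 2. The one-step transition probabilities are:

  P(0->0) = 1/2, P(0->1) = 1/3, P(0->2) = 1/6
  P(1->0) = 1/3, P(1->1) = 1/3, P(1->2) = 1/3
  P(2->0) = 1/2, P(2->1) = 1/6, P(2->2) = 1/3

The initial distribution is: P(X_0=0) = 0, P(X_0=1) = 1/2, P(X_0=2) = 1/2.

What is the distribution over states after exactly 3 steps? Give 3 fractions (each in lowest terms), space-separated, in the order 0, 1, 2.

Answer: 49/108 125/432 37/144

Derivation:
Propagating the distribution step by step (d_{t+1} = d_t * P):
d_0 = (0=0, 1=1/2, 2=1/2)
  d_1[0] = 0*1/2 + 1/2*1/3 + 1/2*1/2 = 5/12
  d_1[1] = 0*1/3 + 1/2*1/3 + 1/2*1/6 = 1/4
  d_1[2] = 0*1/6 + 1/2*1/3 + 1/2*1/3 = 1/3
d_1 = (0=5/12, 1=1/4, 2=1/3)
  d_2[0] = 5/12*1/2 + 1/4*1/3 + 1/3*1/2 = 11/24
  d_2[1] = 5/12*1/3 + 1/4*1/3 + 1/3*1/6 = 5/18
  d_2[2] = 5/12*1/6 + 1/4*1/3 + 1/3*1/3 = 19/72
d_2 = (0=11/24, 1=5/18, 2=19/72)
  d_3[0] = 11/24*1/2 + 5/18*1/3 + 19/72*1/2 = 49/108
  d_3[1] = 11/24*1/3 + 5/18*1/3 + 19/72*1/6 = 125/432
  d_3[2] = 11/24*1/6 + 5/18*1/3 + 19/72*1/3 = 37/144
d_3 = (0=49/108, 1=125/432, 2=37/144)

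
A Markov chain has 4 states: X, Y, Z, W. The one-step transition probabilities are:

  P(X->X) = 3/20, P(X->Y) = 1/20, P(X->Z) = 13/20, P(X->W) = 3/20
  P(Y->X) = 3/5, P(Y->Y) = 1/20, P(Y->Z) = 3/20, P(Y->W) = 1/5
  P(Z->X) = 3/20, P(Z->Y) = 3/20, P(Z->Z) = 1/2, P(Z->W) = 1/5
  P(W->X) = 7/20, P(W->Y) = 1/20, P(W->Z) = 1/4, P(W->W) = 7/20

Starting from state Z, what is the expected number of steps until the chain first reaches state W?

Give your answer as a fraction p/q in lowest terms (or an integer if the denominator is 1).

Answer: 9160/1739

Derivation:
Let h_i = expected steps to first reach W from state i.
Boundary: h_W = 0.
First-step equations for the other states:
  h_X = 1 + 3/20*h_X + 1/20*h_Y + 13/20*h_Z + 3/20*h_W
  h_Y = 1 + 3/5*h_X + 1/20*h_Y + 3/20*h_Z + 1/5*h_W
  h_Z = 1 + 3/20*h_X + 3/20*h_Y + 1/2*h_Z + 1/5*h_W

Substituting h_W = 0 and rearranging gives the linear system (I - Q) h = 1:
  [17/20, -1/20, -13/20] . (h_X, h_Y, h_Z) = 1
  [-3/5, 19/20, -3/20] . (h_X, h_Y, h_Z) = 1
  [-3/20, -3/20, 1/2] . (h_X, h_Y, h_Z) = 1

Solving yields:
  h_X = 9600/1739
  h_Y = 9340/1739
  h_Z = 9160/1739

Starting state is Z, so the expected hitting time is h_Z = 9160/1739.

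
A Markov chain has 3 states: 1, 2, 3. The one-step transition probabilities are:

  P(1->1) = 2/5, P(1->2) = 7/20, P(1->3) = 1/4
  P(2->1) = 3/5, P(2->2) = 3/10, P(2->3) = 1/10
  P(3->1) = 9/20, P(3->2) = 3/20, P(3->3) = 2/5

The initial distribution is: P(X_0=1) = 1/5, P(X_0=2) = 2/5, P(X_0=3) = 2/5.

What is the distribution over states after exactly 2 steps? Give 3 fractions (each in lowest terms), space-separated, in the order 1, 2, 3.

Answer: 37/80 23/80 1/4

Derivation:
Propagating the distribution step by step (d_{t+1} = d_t * P):
d_0 = (1=1/5, 2=2/5, 3=2/5)
  d_1[1] = 1/5*2/5 + 2/5*3/5 + 2/5*9/20 = 1/2
  d_1[2] = 1/5*7/20 + 2/5*3/10 + 2/5*3/20 = 1/4
  d_1[3] = 1/5*1/4 + 2/5*1/10 + 2/5*2/5 = 1/4
d_1 = (1=1/2, 2=1/4, 3=1/4)
  d_2[1] = 1/2*2/5 + 1/4*3/5 + 1/4*9/20 = 37/80
  d_2[2] = 1/2*7/20 + 1/4*3/10 + 1/4*3/20 = 23/80
  d_2[3] = 1/2*1/4 + 1/4*1/10 + 1/4*2/5 = 1/4
d_2 = (1=37/80, 2=23/80, 3=1/4)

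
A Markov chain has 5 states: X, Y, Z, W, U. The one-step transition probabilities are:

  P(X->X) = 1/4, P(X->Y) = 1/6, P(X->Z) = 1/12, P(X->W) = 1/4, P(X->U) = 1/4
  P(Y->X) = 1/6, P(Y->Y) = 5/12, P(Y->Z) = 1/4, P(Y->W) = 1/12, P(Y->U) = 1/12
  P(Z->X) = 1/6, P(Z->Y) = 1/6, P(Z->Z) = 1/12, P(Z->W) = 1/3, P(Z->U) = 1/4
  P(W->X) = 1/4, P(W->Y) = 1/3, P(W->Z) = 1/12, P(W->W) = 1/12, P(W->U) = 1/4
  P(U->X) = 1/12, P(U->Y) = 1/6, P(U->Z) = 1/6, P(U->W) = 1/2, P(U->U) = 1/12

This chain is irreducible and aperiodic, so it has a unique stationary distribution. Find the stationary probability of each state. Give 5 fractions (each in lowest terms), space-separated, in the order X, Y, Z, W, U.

The stationary distribution satisfies pi = pi * P, i.e.:
  pi_X = 1/4*pi_X + 1/6*pi_Y + 1/6*pi_Z + 1/4*pi_W + 1/12*pi_U
  pi_Y = 1/6*pi_X + 5/12*pi_Y + 1/6*pi_Z + 1/3*pi_W + 1/6*pi_U
  pi_Z = 1/12*pi_X + 1/4*pi_Y + 1/12*pi_Z + 1/12*pi_W + 1/6*pi_U
  pi_W = 1/4*pi_X + 1/12*pi_Y + 1/3*pi_Z + 1/12*pi_W + 1/2*pi_U
  pi_U = 1/4*pi_X + 1/12*pi_Y + 1/4*pi_Z + 1/4*pi_W + 1/12*pi_U
with normalization: pi_X + pi_Y + pi_Z + pi_W + pi_U = 1.

Using the first 4 balance equations plus normalization, the linear system A*pi = b is:
  [-3/4, 1/6, 1/6, 1/4, 1/12] . pi = 0
  [1/6, -7/12, 1/6, 1/3, 1/6] . pi = 0
  [1/12, 1/4, -11/12, 1/12, 1/6] . pi = 0
  [1/4, 1/12, 1/3, -11/12, 1/2] . pi = 0
  [1, 1, 1, 1, 1] . pi = 1

Solving yields:
  pi_X = 4083/21932
  pi_Y = 2981/10966
  pi_Z = 1571/10966
  pi_W = 4897/21932
  pi_U = 962/5483

Verification (pi * P):
  4083/21932*1/4 + 2981/10966*1/6 + 1571/10966*1/6 + 4897/21932*1/4 + 962/5483*1/12 = 4083/21932 = pi_X  (ok)
  4083/21932*1/6 + 2981/10966*5/12 + 1571/10966*1/6 + 4897/21932*1/3 + 962/5483*1/6 = 2981/10966 = pi_Y  (ok)
  4083/21932*1/12 + 2981/10966*1/4 + 1571/10966*1/12 + 4897/21932*1/12 + 962/5483*1/6 = 1571/10966 = pi_Z  (ok)
  4083/21932*1/4 + 2981/10966*1/12 + 1571/10966*1/3 + 4897/21932*1/12 + 962/5483*1/2 = 4897/21932 = pi_W  (ok)
  4083/21932*1/4 + 2981/10966*1/12 + 1571/10966*1/4 + 4897/21932*1/4 + 962/5483*1/12 = 962/5483 = pi_U  (ok)

Answer: 4083/21932 2981/10966 1571/10966 4897/21932 962/5483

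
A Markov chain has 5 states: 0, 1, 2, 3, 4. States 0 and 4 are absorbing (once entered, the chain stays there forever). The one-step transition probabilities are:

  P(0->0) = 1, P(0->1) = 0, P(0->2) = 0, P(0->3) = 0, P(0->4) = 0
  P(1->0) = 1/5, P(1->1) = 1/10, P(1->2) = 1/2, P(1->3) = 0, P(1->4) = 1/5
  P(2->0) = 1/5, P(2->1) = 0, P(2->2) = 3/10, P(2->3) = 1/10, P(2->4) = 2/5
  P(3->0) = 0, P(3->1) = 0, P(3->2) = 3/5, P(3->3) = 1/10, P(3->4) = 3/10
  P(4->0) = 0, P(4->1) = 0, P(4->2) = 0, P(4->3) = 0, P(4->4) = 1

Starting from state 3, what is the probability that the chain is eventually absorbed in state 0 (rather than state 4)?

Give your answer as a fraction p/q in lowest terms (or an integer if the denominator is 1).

Let a_i = P(absorbed in 0 | start in state i).
Boundary conditions: a_0 = 1, a_4 = 0.
For each transient state i, a_i = sum_j P(i->j) * a_j:
  a_1 = 1/5*a_0 + 1/10*a_1 + 1/2*a_2 + 0*a_3 + 1/5*a_4
  a_2 = 1/5*a_0 + 0*a_1 + 3/10*a_2 + 1/10*a_3 + 2/5*a_4
  a_3 = 0*a_0 + 0*a_1 + 3/5*a_2 + 1/10*a_3 + 3/10*a_4

Substituting a_0 = 1 and a_4 = 0, rearrange to (I - Q) a = r where r[i] = P(i -> 0):
  [9/10, -1/2, 0] . (a_1, a_2, a_3) = 1/5
  [0, 7/10, -1/10] . (a_1, a_2, a_3) = 1/5
  [0, -3/5, 9/10] . (a_1, a_2, a_3) = 0

Solving yields:
  a_1 = 68/171
  a_2 = 6/19
  a_3 = 4/19

Starting state is 3, so the absorption probability is a_3 = 4/19.

Answer: 4/19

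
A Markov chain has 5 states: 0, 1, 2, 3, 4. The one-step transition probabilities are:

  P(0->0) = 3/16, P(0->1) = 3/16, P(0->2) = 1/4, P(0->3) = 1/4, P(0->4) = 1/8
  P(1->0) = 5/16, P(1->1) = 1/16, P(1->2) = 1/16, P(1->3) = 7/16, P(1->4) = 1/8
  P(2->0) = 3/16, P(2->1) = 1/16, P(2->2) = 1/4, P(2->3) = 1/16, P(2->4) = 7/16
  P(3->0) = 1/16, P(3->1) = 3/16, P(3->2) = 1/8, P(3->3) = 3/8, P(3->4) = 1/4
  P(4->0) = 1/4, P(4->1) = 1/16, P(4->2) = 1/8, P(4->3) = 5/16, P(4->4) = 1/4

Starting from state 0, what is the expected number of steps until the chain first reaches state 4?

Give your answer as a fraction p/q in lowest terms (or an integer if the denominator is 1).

Let h_i = expected steps to first reach 4 from state i.
Boundary: h_4 = 0.
First-step equations for the other states:
  h_0 = 1 + 3/16*h_0 + 3/16*h_1 + 1/4*h_2 + 1/4*h_3 + 1/8*h_4
  h_1 = 1 + 5/16*h_0 + 1/16*h_1 + 1/16*h_2 + 7/16*h_3 + 1/8*h_4
  h_2 = 1 + 3/16*h_0 + 1/16*h_1 + 1/4*h_2 + 1/16*h_3 + 7/16*h_4
  h_3 = 1 + 1/16*h_0 + 3/16*h_1 + 1/8*h_2 + 3/8*h_3 + 1/4*h_4

Substituting h_4 = 0 and rearranging gives the linear system (I - Q) h = 1:
  [13/16, -3/16, -1/4, -1/4] . (h_0, h_1, h_2, h_3) = 1
  [-5/16, 15/16, -1/16, -7/16] . (h_0, h_1, h_2, h_3) = 1
  [-3/16, -1/16, 3/4, -1/16] . (h_0, h_1, h_2, h_3) = 1
  [-1/16, -3/16, -1/8, 5/8] . (h_0, h_1, h_2, h_3) = 1

Solving yields:
  h_0 = 10208/2229
  h_1 = 10544/2229
  h_2 = 7168/2229
  h_3 = 9184/2229

Starting state is 0, so the expected hitting time is h_0 = 10208/2229.

Answer: 10208/2229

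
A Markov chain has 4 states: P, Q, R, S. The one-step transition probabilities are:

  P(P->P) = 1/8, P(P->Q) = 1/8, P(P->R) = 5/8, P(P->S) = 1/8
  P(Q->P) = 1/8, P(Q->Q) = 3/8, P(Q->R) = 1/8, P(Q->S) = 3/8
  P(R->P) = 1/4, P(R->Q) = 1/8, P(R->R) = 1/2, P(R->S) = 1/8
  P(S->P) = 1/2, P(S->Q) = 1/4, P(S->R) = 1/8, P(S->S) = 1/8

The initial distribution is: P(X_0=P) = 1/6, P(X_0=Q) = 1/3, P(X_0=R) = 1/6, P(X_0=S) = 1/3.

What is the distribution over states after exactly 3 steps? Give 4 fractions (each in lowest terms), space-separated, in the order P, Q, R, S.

Propagating the distribution step by step (d_{t+1} = d_t * P):
d_0 = (P=1/6, Q=1/3, R=1/6, S=1/3)
  d_1[P] = 1/6*1/8 + 1/3*1/8 + 1/6*1/4 + 1/3*1/2 = 13/48
  d_1[Q] = 1/6*1/8 + 1/3*3/8 + 1/6*1/8 + 1/3*1/4 = 1/4
  d_1[R] = 1/6*5/8 + 1/3*1/8 + 1/6*1/2 + 1/3*1/8 = 13/48
  d_1[S] = 1/6*1/8 + 1/3*3/8 + 1/6*1/8 + 1/3*1/8 = 5/24
d_1 = (P=13/48, Q=1/4, R=13/48, S=5/24)
  d_2[P] = 13/48*1/8 + 1/4*1/8 + 13/48*1/4 + 5/24*1/2 = 91/384
  d_2[Q] = 13/48*1/8 + 1/4*3/8 + 13/48*1/8 + 5/24*1/4 = 41/192
  d_2[R] = 13/48*5/8 + 1/4*1/8 + 13/48*1/2 + 5/24*1/8 = 139/384
  d_2[S] = 13/48*1/8 + 1/4*3/8 + 13/48*1/8 + 5/24*1/8 = 3/16
d_2 = (P=91/384, Q=41/192, R=139/384, S=3/16)
  d_3[P] = 91/384*1/8 + 41/192*1/8 + 139/384*1/4 + 3/16*1/2 = 739/3072
  d_3[Q] = 91/384*1/8 + 41/192*3/8 + 139/384*1/8 + 3/16*1/4 = 155/768
  d_3[R] = 91/384*5/8 + 41/192*1/8 + 139/384*1/2 + 3/16*1/8 = 1165/3072
  d_3[S] = 91/384*1/8 + 41/192*3/8 + 139/384*1/8 + 3/16*1/8 = 137/768
d_3 = (P=739/3072, Q=155/768, R=1165/3072, S=137/768)

Answer: 739/3072 155/768 1165/3072 137/768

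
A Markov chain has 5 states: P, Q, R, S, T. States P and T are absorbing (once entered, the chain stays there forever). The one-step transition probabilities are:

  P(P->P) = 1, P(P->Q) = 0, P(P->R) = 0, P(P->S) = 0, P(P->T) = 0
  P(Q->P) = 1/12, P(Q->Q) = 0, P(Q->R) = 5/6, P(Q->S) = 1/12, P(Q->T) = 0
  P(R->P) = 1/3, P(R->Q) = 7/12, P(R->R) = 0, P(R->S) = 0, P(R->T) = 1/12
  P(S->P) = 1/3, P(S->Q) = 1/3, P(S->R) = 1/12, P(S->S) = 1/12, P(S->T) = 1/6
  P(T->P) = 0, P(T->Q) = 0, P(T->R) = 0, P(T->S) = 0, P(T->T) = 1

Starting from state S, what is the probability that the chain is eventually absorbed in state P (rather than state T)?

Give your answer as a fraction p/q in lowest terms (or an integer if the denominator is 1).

Answer: 559/759

Derivation:
Let a_i = P(absorbed in P | start in state i).
Boundary conditions: a_P = 1, a_T = 0.
For each transient state i, a_i = sum_j P(i->j) * a_j:
  a_Q = 1/12*a_P + 0*a_Q + 5/6*a_R + 1/12*a_S + 0*a_T
  a_R = 1/3*a_P + 7/12*a_Q + 0*a_R + 0*a_S + 1/12*a_T
  a_S = 1/3*a_P + 1/3*a_Q + 1/12*a_R + 1/12*a_S + 1/6*a_T

Substituting a_P = 1 and a_T = 0, rearrange to (I - Q) a = r where r[i] = P(i -> P):
  [1, -5/6, -1/12] . (a_Q, a_R, a_S) = 1/12
  [-7/12, 1, 0] . (a_Q, a_R, a_S) = 1/3
  [-1/3, -1/12, 11/12] . (a_Q, a_R, a_S) = 1/3

Solving yields:
  a_Q = 208/253
  a_R = 617/759
  a_S = 559/759

Starting state is S, so the absorption probability is a_S = 559/759.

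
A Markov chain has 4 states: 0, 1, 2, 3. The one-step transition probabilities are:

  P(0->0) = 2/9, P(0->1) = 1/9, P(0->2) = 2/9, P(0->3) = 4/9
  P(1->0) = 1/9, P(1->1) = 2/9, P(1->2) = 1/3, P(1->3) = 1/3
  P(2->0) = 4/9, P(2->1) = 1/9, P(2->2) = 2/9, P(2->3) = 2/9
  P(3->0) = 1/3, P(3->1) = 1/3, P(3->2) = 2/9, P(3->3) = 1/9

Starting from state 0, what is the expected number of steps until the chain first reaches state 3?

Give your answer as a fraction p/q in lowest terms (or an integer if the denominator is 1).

Let h_i = expected steps to first reach 3 from state i.
Boundary: h_3 = 0.
First-step equations for the other states:
  h_0 = 1 + 2/9*h_0 + 1/9*h_1 + 2/9*h_2 + 4/9*h_3
  h_1 = 1 + 1/9*h_0 + 2/9*h_1 + 1/3*h_2 + 1/3*h_3
  h_2 = 1 + 4/9*h_0 + 1/9*h_1 + 2/9*h_2 + 2/9*h_3

Substituting h_3 = 0 and rearranging gives the linear system (I - Q) h = 1:
  [7/9, -1/9, -2/9] . (h_0, h_1, h_2) = 1
  [-1/9, 7/9, -1/3] . (h_0, h_1, h_2) = 1
  [-4/9, -1/9, 7/9] . (h_0, h_1, h_2) = 1

Solving yields:
  h_0 = 648/245
  h_1 = 747/245
  h_2 = 792/245

Starting state is 0, so the expected hitting time is h_0 = 648/245.

Answer: 648/245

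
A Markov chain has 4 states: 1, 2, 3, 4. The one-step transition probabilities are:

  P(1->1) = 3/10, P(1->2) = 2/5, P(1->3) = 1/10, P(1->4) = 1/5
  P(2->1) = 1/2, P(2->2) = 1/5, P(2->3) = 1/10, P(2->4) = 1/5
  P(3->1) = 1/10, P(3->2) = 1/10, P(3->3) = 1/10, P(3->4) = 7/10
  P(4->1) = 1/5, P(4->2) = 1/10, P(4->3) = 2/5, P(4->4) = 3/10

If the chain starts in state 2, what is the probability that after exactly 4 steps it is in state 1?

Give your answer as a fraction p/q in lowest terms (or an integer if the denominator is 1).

Computing P^4 by repeated multiplication:
P^1 =
  1: [3/10, 2/5, 1/10, 1/5]
  2: [1/2, 1/5, 1/10, 1/5]
  3: [1/10, 1/10, 1/10, 7/10]
  4: [1/5, 1/10, 2/5, 3/10]
P^2 =
  1: [17/50, 23/100, 4/25, 27/100]
  2: [3/10, 27/100, 4/25, 27/100]
  3: [23/100, 7/50, 31/100, 8/25]
  4: [21/100, 17/100, 19/100, 43/100]
P^3 =
  1: [287/1000, 9/40, 181/1000, 307/1000]
  2: [59/200, 217/1000, 181/1000, 307/1000]
  3: [117/500, 183/1000, 49/250, 387/1000]
  4: [253/1000, 9/50, 229/1000, 169/500]
P^4 =
  1: [2781/10000, 1043/5000, 1921/10000, 803/2500]
  2: [553/2000, 1051/5000, 1921/10000, 803/2500]
  3: [2587/10000, 377/2000, 2161/10000, 3367/10000]
  4: [641/2500, 1939/10000, 1007/5000, 3483/10000]

(P^4)[2 -> 1] = 553/2000

Answer: 553/2000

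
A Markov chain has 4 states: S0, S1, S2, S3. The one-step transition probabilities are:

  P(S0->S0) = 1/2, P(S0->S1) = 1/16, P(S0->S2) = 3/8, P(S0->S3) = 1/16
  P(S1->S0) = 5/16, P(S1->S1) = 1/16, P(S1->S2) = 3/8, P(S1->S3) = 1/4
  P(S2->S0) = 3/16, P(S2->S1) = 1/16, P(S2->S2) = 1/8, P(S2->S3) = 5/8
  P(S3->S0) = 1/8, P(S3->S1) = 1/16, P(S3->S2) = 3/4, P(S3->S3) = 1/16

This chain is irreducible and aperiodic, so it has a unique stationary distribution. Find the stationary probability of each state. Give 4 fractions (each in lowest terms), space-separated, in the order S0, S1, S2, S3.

The stationary distribution satisfies pi = pi * P, i.e.:
  pi_S0 = 1/2*pi_S0 + 5/16*pi_S1 + 3/16*pi_S2 + 1/8*pi_S3
  pi_S1 = 1/16*pi_S0 + 1/16*pi_S1 + 1/16*pi_S2 + 1/16*pi_S3
  pi_S2 = 3/8*pi_S0 + 3/8*pi_S1 + 1/8*pi_S2 + 3/4*pi_S3
  pi_S3 = 1/16*pi_S0 + 1/4*pi_S1 + 5/8*pi_S2 + 1/16*pi_S3
with normalization: pi_S0 + pi_S1 + pi_S2 + pi_S3 = 1.

Using the first 3 balance equations plus normalization, the linear system A*pi = b is:
  [-1/2, 5/16, 3/16, 1/8] . pi = 0
  [1/16, -15/16, 1/16, 1/16] . pi = 0
  [3/8, 3/8, -7/8, 3/4] . pi = 0
  [1, 1, 1, 1] . pi = 1

Solving yields:
  pi_S0 = 137/532
  pi_S1 = 1/16
  pi_S2 = 825/2128
  pi_S3 = 311/1064

Verification (pi * P):
  137/532*1/2 + 1/16*5/16 + 825/2128*3/16 + 311/1064*1/8 = 137/532 = pi_S0  (ok)
  137/532*1/16 + 1/16*1/16 + 825/2128*1/16 + 311/1064*1/16 = 1/16 = pi_S1  (ok)
  137/532*3/8 + 1/16*3/8 + 825/2128*1/8 + 311/1064*3/4 = 825/2128 = pi_S2  (ok)
  137/532*1/16 + 1/16*1/4 + 825/2128*5/8 + 311/1064*1/16 = 311/1064 = pi_S3  (ok)

Answer: 137/532 1/16 825/2128 311/1064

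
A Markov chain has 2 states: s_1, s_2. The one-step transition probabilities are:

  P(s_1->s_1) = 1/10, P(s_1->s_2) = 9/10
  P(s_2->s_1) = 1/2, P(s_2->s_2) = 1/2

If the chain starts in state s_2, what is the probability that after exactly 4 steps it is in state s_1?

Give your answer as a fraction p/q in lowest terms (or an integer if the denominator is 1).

Answer: 87/250

Derivation:
Computing P^4 by repeated multiplication:
P^1 =
  s_1: [1/10, 9/10]
  s_2: [1/2, 1/2]
P^2 =
  s_1: [23/50, 27/50]
  s_2: [3/10, 7/10]
P^3 =
  s_1: [79/250, 171/250]
  s_2: [19/50, 31/50]
P^4 =
  s_1: [467/1250, 783/1250]
  s_2: [87/250, 163/250]

(P^4)[s_2 -> s_1] = 87/250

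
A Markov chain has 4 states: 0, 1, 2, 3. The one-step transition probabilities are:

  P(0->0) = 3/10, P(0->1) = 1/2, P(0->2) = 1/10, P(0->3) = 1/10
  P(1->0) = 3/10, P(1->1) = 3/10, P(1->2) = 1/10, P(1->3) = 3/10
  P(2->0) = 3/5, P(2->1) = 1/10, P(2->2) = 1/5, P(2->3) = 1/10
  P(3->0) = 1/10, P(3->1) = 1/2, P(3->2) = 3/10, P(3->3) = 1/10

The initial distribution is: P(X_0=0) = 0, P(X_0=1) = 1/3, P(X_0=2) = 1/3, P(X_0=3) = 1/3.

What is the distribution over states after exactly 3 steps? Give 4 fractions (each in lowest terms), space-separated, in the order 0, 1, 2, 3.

Propagating the distribution step by step (d_{t+1} = d_t * P):
d_0 = (0=0, 1=1/3, 2=1/3, 3=1/3)
  d_1[0] = 0*3/10 + 1/3*3/10 + 1/3*3/5 + 1/3*1/10 = 1/3
  d_1[1] = 0*1/2 + 1/3*3/10 + 1/3*1/10 + 1/3*1/2 = 3/10
  d_1[2] = 0*1/10 + 1/3*1/10 + 1/3*1/5 + 1/3*3/10 = 1/5
  d_1[3] = 0*1/10 + 1/3*3/10 + 1/3*1/10 + 1/3*1/10 = 1/6
d_1 = (0=1/3, 1=3/10, 2=1/5, 3=1/6)
  d_2[0] = 1/3*3/10 + 3/10*3/10 + 1/5*3/5 + 1/6*1/10 = 49/150
  d_2[1] = 1/3*1/2 + 3/10*3/10 + 1/5*1/10 + 1/6*1/2 = 9/25
  d_2[2] = 1/3*1/10 + 3/10*1/10 + 1/5*1/5 + 1/6*3/10 = 23/150
  d_2[3] = 1/3*1/10 + 3/10*3/10 + 1/5*1/10 + 1/6*1/10 = 4/25
d_2 = (0=49/150, 1=9/25, 2=23/150, 3=4/25)
  d_3[0] = 49/150*3/10 + 9/25*3/10 + 23/150*3/5 + 4/25*1/10 = 157/500
  d_3[1] = 49/150*1/2 + 9/25*3/10 + 23/150*1/10 + 4/25*1/2 = 11/30
  d_3[2] = 49/150*1/10 + 9/25*1/10 + 23/150*1/5 + 4/25*3/10 = 221/1500
  d_3[3] = 49/150*1/10 + 9/25*3/10 + 23/150*1/10 + 4/25*1/10 = 43/250
d_3 = (0=157/500, 1=11/30, 2=221/1500, 3=43/250)

Answer: 157/500 11/30 221/1500 43/250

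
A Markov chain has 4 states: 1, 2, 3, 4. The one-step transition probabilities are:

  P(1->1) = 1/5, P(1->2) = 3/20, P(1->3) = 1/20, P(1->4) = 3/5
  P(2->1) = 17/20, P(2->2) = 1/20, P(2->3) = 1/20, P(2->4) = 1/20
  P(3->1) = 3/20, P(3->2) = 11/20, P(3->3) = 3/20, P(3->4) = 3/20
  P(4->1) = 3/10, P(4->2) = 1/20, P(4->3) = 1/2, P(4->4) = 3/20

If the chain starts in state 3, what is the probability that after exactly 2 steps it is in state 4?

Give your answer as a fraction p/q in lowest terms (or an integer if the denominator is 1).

Computing P^2 by repeated multiplication:
P^1 =
  1: [1/5, 3/20, 1/20, 3/5]
  2: [17/20, 1/20, 1/20, 1/20]
  3: [3/20, 11/20, 3/20, 3/20]
  4: [3/10, 1/20, 1/2, 3/20]
P^2 =
  1: [71/200, 19/200, 13/40, 9/40]
  2: [47/200, 4/25, 31/400, 211/400]
  3: [113/200, 7/50, 53/400, 13/80]
  4: [89/400, 33/100, 67/400, 7/25]

(P^2)[3 -> 4] = 13/80

Answer: 13/80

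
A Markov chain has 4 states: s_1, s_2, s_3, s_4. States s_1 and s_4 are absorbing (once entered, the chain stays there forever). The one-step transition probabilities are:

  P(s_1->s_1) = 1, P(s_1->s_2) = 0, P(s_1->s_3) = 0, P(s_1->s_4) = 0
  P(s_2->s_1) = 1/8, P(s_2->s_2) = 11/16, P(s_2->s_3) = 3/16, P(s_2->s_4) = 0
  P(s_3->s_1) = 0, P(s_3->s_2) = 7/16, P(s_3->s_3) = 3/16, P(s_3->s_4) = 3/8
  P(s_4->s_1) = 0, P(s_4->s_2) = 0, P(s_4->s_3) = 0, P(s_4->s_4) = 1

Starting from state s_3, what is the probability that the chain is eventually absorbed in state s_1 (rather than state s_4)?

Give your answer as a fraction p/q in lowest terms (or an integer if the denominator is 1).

Answer: 7/22

Derivation:
Let a_i = P(absorbed in s_1 | start in state i).
Boundary conditions: a_s_1 = 1, a_s_4 = 0.
For each transient state i, a_i = sum_j P(i->j) * a_j:
  a_s_2 = 1/8*a_s_1 + 11/16*a_s_2 + 3/16*a_s_3 + 0*a_s_4
  a_s_3 = 0*a_s_1 + 7/16*a_s_2 + 3/16*a_s_3 + 3/8*a_s_4

Substituting a_s_1 = 1 and a_s_4 = 0, rearrange to (I - Q) a = r where r[i] = P(i -> s_1):
  [5/16, -3/16] . (a_s_2, a_s_3) = 1/8
  [-7/16, 13/16] . (a_s_2, a_s_3) = 0

Solving yields:
  a_s_2 = 13/22
  a_s_3 = 7/22

Starting state is s_3, so the absorption probability is a_s_3 = 7/22.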